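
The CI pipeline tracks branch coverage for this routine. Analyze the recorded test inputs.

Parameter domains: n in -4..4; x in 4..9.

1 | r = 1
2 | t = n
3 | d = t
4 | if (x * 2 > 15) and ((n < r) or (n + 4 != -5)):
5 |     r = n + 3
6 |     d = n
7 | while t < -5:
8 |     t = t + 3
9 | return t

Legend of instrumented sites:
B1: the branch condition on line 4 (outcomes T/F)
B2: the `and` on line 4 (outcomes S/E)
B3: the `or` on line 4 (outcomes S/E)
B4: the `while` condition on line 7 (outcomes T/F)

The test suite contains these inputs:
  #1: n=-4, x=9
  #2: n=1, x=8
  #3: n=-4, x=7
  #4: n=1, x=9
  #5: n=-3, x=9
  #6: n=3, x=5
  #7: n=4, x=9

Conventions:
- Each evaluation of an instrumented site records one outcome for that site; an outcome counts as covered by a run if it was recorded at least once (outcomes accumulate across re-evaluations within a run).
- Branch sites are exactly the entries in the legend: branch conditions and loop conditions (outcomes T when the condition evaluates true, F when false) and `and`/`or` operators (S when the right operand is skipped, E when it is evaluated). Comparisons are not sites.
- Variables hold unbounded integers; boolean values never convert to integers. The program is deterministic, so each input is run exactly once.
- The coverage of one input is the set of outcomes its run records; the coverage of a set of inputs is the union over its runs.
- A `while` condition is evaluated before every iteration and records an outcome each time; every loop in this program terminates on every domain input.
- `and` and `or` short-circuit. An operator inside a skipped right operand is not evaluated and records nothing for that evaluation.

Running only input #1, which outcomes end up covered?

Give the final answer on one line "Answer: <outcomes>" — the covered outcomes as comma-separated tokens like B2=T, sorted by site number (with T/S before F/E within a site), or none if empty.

Simulating input #1 (n=-4, x=9) step by step:
  B2->E, B3->S, B1->T, B4->F
distinct outcomes covered: B1=T, B2=E, B3=S, B4=F

Answer: B1=T, B2=E, B3=S, B4=F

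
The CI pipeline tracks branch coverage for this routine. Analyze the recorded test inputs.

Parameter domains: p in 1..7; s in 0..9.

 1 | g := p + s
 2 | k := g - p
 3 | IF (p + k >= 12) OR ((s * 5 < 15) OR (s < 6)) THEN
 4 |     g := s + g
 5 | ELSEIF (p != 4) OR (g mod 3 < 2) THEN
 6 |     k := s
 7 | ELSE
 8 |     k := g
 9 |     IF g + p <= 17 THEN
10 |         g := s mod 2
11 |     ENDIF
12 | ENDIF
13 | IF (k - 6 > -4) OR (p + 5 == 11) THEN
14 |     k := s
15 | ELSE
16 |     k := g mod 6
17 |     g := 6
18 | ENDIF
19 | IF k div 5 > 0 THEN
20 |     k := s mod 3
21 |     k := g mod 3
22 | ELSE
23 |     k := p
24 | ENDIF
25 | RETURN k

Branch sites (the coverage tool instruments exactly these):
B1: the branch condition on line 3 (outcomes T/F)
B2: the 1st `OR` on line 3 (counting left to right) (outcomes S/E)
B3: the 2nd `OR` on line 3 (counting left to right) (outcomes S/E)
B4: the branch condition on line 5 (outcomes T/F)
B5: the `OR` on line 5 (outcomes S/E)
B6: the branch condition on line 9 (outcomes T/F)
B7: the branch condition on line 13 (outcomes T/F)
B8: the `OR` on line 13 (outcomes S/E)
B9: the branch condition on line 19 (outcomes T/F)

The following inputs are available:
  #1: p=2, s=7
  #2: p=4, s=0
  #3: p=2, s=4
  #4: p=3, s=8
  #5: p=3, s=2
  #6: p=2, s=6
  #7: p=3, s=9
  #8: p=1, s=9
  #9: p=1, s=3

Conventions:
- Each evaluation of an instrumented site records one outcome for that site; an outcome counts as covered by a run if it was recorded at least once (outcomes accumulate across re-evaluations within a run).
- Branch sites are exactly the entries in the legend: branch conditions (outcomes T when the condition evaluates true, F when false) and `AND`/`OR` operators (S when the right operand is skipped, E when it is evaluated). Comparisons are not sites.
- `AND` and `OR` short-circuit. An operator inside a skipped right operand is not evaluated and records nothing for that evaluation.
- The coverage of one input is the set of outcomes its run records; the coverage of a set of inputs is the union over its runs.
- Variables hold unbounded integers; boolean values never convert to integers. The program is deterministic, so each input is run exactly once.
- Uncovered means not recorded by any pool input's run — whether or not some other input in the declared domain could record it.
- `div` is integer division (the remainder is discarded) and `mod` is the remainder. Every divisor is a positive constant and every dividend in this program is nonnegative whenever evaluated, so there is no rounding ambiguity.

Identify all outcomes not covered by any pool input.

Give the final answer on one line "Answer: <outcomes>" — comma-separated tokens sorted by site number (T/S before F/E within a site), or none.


input #1, p=2, s=7: outcomes B1=F, B2=E, B3=E, B4=T, B5=S, B7=T, B8=S, B9=T
input #2, p=4, s=0: outcomes B1=T, B2=E, B3=S, B7=F, B8=E, B9=F
input #3, p=2, s=4: outcomes B1=T, B2=E, B3=E, B7=T, B8=S, B9=F
input #4, p=3, s=8: outcomes B1=F, B2=E, B3=E, B4=T, B5=S, B7=T, B8=S, B9=T
input #5, p=3, s=2: outcomes B1=T, B2=E, B3=S, B7=F, B8=E, B9=F
input #6, p=2, s=6: outcomes B1=F, B2=E, B3=E, B4=T, B5=S, B7=T, B8=S, B9=T
input #7, p=3, s=9: outcomes B1=T, B2=S, B7=T, B8=S, B9=T
input #8, p=1, s=9: outcomes B1=F, B2=E, B3=E, B4=T, B5=S, B7=T, B8=S, B9=T
input #9, p=1, s=3: outcomes B1=T, B2=E, B3=E, B7=T, B8=S, B9=F
union over the pool: B1=T, B1=F, B2=S, B2=E, B3=S, B3=E, B4=T, B5=S, B7=T, B7=F, B8=S, B8=E, B9=T, B9=F
uncovered (4 of 18): B4=F, B5=E, B6=T, B6=F
Answer: B4=F, B5=E, B6=T, B6=F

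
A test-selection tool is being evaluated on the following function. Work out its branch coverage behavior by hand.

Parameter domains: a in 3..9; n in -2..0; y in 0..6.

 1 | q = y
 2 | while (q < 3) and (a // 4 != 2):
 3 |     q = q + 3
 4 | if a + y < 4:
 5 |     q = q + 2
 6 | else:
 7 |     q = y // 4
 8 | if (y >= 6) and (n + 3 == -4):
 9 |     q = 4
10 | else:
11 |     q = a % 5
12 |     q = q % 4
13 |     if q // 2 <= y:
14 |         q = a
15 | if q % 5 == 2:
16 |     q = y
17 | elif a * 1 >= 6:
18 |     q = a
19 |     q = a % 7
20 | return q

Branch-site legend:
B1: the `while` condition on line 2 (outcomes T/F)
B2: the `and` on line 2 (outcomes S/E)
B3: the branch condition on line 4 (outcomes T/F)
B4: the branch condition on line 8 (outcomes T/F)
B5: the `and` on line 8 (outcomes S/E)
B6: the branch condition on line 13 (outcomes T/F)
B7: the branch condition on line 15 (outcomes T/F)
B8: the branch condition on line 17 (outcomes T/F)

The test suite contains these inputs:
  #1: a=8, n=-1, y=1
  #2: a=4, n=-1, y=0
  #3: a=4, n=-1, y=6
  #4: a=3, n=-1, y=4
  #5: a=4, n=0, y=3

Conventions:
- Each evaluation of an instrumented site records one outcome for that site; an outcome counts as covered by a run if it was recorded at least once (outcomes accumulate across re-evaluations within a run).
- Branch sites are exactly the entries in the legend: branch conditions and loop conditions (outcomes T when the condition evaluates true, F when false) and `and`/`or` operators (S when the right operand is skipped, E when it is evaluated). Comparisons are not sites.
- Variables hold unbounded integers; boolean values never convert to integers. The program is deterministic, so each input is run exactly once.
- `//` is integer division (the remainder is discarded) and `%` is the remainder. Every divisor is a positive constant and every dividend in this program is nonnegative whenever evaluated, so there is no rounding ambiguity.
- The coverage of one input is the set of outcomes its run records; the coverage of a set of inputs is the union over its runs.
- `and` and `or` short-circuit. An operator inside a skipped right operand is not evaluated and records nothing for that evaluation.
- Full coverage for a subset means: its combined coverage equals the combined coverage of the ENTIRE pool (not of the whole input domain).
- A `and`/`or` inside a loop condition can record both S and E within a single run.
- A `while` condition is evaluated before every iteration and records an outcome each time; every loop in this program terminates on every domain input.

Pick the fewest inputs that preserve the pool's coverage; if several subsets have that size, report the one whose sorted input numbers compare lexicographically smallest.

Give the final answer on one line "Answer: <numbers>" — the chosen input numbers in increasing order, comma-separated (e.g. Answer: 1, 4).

test 1 (a=8, n=-1, y=1) hits B1=F, B2=E, B3=F, B4=F, B5=S, B6=T, B7=F, B8=T
test 2 (a=4, n=-1, y=0) hits B1=T, B1=F, B2=S, B2=E, B3=F, B4=F, B5=S, B6=T, B7=F, B8=F
test 3 (a=4, n=-1, y=6) hits B1=F, B2=S, B3=F, B4=F, B5=E, B6=T, B7=F, B8=F
test 4 (a=3, n=-1, y=4) hits B1=F, B2=S, B3=F, B4=F, B5=S, B6=T, B7=F, B8=F
test 5 (a=4, n=0, y=3) hits B1=F, B2=S, B3=F, B4=F, B5=S, B6=T, B7=F, B8=F
the full pool covers 12 outcomes: B1=T, B1=F, B2=S, B2=E, B3=F, B4=F, B5=S, B5=E, B6=T, B7=F, B8=T, B8=F
no size-1 subset reaches all 12 outcomes (best union: 10/12)
no size-2 subset reaches all 12 outcomes (best union: 11/12)
at size 3, {1, 2, 3} reaches all 12 outcomes; every lexicographically earlier size-3 subset fails

Answer: 1, 2, 3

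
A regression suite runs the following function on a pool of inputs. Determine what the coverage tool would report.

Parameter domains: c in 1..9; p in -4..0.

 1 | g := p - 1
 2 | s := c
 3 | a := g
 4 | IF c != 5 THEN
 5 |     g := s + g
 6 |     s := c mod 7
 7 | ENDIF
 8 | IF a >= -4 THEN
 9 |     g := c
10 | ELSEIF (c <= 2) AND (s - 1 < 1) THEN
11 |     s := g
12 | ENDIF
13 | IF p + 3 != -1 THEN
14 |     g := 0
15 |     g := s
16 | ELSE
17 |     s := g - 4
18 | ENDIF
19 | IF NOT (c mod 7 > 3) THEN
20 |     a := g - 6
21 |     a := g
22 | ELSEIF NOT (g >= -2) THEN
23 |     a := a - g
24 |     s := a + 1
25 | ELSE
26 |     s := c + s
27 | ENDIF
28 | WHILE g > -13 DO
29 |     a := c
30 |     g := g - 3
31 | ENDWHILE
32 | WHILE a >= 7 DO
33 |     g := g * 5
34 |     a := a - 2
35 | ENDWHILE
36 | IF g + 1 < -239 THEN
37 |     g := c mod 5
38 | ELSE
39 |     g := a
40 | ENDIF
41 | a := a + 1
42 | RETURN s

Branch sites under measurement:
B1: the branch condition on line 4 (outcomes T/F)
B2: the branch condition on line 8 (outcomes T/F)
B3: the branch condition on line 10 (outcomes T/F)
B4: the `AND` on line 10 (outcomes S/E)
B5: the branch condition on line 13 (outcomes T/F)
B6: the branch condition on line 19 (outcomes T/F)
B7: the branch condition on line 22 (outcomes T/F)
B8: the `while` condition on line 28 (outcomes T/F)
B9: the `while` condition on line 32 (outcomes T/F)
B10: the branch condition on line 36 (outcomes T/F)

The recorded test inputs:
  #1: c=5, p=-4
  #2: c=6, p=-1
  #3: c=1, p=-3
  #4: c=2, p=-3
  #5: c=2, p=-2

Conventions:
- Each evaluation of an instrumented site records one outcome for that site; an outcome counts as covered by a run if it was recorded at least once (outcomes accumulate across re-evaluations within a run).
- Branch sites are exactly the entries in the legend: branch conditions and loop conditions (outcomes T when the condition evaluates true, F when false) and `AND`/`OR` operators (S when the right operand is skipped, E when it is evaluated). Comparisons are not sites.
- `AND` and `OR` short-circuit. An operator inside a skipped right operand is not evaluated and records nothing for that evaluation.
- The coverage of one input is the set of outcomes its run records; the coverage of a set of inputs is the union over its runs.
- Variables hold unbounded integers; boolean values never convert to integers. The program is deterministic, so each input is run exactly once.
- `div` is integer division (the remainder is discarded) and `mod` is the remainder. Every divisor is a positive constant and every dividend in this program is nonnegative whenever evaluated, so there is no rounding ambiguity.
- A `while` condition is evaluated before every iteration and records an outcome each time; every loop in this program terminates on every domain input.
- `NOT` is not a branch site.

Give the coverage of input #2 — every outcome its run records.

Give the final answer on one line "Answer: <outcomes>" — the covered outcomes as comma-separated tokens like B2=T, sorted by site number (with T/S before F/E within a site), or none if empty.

Running input #2 (c=6, p=-1), event by event:
  B1->T, B2->T, B5->T, B6->F, B7->F, B8->T, B8->T, B8->T, B8->T, B8->T
  B8->T, B8->T, B8->F, B9->F, B10->F
deduplicating events, the covered set is: B1=T, B2=T, B5=T, B6=F, B7=F, B8=T, B8=F, B9=F, B10=F

Answer: B1=T, B2=T, B5=T, B6=F, B7=F, B8=T, B8=F, B9=F, B10=F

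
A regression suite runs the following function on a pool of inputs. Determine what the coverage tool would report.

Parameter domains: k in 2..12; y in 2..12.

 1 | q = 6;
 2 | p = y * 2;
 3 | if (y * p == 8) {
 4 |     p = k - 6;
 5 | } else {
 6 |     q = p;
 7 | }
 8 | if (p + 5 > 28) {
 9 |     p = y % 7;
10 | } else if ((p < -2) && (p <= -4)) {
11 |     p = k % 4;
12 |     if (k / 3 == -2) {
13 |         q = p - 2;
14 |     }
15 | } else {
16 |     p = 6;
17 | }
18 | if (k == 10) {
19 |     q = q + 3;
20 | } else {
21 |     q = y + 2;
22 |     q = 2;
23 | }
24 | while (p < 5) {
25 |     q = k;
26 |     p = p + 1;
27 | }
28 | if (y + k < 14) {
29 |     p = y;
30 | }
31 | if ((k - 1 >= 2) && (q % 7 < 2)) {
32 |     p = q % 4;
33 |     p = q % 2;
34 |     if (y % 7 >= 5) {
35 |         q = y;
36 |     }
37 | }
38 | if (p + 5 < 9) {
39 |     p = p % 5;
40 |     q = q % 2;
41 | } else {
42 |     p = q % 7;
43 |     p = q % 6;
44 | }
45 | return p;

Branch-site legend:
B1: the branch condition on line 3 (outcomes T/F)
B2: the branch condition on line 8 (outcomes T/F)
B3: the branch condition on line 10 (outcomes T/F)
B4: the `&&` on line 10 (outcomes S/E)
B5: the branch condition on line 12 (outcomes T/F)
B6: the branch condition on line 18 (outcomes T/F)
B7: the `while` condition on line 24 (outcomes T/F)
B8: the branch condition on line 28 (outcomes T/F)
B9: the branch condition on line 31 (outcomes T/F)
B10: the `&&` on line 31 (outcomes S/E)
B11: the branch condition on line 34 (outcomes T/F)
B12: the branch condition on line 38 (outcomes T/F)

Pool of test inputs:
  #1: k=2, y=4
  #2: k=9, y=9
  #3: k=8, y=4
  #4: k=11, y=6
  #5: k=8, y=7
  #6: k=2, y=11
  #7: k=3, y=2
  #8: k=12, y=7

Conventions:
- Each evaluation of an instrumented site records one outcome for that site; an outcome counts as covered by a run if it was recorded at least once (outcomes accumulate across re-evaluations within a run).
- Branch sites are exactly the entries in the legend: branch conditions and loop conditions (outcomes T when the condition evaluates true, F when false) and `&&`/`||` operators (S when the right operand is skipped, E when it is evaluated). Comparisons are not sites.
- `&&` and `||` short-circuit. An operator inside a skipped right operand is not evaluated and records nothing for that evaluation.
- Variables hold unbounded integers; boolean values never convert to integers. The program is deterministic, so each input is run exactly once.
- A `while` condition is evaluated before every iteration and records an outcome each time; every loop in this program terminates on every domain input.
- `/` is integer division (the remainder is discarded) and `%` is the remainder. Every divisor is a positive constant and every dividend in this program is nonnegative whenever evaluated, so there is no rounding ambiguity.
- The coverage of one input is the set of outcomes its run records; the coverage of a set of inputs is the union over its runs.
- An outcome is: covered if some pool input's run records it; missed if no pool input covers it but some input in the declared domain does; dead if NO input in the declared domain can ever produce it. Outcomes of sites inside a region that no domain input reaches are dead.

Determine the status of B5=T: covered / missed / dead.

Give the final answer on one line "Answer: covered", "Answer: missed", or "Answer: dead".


no pool input records B5=T
checking all 121 inputs in the declared domain: B5=T is never recorded -> dead
Answer: dead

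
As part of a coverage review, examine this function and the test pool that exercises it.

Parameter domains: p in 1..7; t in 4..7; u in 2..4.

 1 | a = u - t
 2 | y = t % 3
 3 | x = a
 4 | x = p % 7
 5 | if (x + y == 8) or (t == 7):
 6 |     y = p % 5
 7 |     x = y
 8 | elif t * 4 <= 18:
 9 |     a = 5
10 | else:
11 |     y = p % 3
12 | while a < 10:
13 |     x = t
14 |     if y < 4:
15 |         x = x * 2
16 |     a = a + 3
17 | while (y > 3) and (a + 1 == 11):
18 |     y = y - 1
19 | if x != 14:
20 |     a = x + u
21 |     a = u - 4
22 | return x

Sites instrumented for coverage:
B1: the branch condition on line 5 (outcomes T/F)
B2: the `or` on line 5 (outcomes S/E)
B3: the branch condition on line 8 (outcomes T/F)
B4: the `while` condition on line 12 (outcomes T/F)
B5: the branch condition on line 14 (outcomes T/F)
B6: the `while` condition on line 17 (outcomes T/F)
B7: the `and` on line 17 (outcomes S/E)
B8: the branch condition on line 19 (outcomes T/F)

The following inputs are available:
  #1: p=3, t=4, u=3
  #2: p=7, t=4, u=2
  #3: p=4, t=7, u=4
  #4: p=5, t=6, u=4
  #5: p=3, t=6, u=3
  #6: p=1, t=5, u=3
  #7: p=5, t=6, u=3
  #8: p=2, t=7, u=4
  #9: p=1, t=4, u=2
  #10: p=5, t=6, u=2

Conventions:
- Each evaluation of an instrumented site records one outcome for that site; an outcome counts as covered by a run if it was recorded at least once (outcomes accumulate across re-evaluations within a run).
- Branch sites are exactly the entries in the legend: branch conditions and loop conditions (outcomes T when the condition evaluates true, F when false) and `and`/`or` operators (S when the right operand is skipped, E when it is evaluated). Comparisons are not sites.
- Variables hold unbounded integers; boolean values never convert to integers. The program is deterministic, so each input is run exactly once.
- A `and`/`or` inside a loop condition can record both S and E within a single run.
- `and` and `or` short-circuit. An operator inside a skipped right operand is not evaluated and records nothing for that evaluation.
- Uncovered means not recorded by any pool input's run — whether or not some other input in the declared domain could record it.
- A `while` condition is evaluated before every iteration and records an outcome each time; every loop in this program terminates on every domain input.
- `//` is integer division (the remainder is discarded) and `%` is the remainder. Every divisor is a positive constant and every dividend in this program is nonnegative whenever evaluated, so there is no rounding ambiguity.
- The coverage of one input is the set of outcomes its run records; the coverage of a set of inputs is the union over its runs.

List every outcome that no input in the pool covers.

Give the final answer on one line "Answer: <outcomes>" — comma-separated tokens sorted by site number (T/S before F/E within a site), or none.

#1 (p=3, t=4, u=3) -> B2->E, B1->F, B3->T, B4->T, B5->T, B4->T, B5->T, B4->F, B7->S, B6->F, B8->T; covered: B1=F, B2=E, B3=T, B4=T, B4=F, B5=T, B6=F, B7=S, B8=T
#2 (p=7, t=4, u=2) -> B2->E, B1->F, B3->T, B4->T, B5->T, B4->T, B5->T, B4->F, B7->S, B6->F, B8->T; covered: B1=F, B2=E, B3=T, B4=T, B4=F, B5=T, B6=F, B7=S, B8=T
#3 (p=4, t=7, u=4) -> B2->E, B1->T, B4->T, B5->F, B4->T, B5->F, B4->T, B5->F, B4->T, B5->F, B4->T, B5->F, B4->F, B7->E, ...; covered: B1=T, B2=E, B4=T, B4=F, B5=F, B6=F, B7=E, B8=T
#4 (p=5, t=6, u=4) -> B2->E, B1->F, B3->F, B4->T, B5->T, B4->T, B5->T, B4->T, B5->T, B4->T, B5->T, B4->F, B7->S, B6->F, ...; covered: B1=F, B2=E, B3=F, B4=T, B4=F, B5=T, B6=F, B7=S, B8=T
#5 (p=3, t=6, u=3) -> B2->E, B1->F, B3->F, B4->T, B5->T, B4->T, B5->T, B4->T, B5->T, B4->T, B5->T, B4->T, B5->T, B4->F, ...; covered: B1=F, B2=E, B3=F, B4=T, B4=F, B5=T, B6=F, B7=S, B8=T
#6 (p=1, t=5, u=3) -> B2->E, B1->F, B3->F, B4->T, B5->T, B4->T, B5->T, B4->T, B5->T, B4->T, B5->T, B4->F, B7->S, B6->F, ...; covered: B1=F, B2=E, B3=F, B4=T, B4=F, B5=T, B6=F, B7=S, B8=T
#7 (p=5, t=6, u=3) -> B2->E, B1->F, B3->F, B4->T, B5->T, B4->T, B5->T, B4->T, B5->T, B4->T, B5->T, B4->T, B5->T, B4->F, ...; covered: B1=F, B2=E, B3=F, B4=T, B4=F, B5=T, B6=F, B7=S, B8=T
#8 (p=2, t=7, u=4) -> B2->E, B1->T, B4->T, B5->T, B4->T, B5->T, B4->T, B5->T, B4->T, B5->T, B4->T, B5->T, B4->F, B7->S, ...; covered: B1=T, B2=E, B4=T, B4=F, B5=T, B6=F, B7=S, B8=F
#9 (p=1, t=4, u=2) -> B2->E, B1->F, B3->T, B4->T, B5->T, B4->T, B5->T, B4->F, B7->S, B6->F, B8->T; covered: B1=F, B2=E, B3=T, B4=T, B4=F, B5=T, B6=F, B7=S, B8=T
#10 (p=5, t=6, u=2) -> B2->E, B1->F, B3->F, B4->T, B5->T, B4->T, B5->T, B4->T, B5->T, B4->T, B5->T, B4->T, B5->T, B4->F, ...; covered: B1=F, B2=E, B3=F, B4=T, B4=F, B5=T, B6=F, B7=S, B8=T
union over the pool: B1=T, B1=F, B2=E, B3=T, B3=F, B4=T, B4=F, B5=T, B5=F, B6=F, B7=S, B7=E, B8=T, B8=F
uncovered (2 of 16): B2=S, B6=T

Answer: B2=S, B6=T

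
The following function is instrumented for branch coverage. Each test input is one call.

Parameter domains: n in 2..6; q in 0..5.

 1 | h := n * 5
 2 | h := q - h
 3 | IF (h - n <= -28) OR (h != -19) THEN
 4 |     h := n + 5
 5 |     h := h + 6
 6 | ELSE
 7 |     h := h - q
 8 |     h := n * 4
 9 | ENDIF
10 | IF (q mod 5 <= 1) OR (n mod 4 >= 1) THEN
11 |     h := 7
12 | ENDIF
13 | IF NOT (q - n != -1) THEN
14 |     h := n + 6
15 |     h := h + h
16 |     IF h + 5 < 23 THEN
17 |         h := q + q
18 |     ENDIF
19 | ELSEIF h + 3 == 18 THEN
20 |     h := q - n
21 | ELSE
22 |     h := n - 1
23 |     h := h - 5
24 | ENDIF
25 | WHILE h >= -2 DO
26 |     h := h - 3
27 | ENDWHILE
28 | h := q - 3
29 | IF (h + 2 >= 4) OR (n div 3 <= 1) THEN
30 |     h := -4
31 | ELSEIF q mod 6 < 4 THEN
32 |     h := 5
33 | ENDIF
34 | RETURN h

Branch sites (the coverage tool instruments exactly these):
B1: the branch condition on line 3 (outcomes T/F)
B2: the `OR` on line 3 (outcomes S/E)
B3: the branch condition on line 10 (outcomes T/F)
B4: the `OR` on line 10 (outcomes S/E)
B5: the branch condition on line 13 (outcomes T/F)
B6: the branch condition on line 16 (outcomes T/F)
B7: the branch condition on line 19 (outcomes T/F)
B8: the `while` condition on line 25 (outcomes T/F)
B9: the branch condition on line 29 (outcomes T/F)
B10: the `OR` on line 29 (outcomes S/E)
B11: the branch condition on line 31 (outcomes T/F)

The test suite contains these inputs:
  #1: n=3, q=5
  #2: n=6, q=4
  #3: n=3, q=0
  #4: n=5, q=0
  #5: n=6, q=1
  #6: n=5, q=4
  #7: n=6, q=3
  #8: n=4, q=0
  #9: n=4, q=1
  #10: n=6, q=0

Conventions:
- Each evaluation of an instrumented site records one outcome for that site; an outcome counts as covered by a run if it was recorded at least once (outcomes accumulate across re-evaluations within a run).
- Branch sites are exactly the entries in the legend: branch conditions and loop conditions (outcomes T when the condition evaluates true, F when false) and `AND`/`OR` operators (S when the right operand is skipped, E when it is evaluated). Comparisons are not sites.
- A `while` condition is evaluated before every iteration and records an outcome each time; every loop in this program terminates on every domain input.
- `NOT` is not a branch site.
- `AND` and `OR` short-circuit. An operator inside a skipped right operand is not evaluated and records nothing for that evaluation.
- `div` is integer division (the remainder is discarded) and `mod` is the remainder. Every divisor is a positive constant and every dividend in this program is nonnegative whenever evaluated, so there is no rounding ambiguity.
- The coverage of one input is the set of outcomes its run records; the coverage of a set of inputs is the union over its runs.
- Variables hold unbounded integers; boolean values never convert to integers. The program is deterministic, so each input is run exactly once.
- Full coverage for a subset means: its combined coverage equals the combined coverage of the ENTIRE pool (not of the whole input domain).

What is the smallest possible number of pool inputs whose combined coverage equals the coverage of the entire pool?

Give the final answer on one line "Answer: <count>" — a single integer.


test 1 (n=3, q=5) fires B2->E, B1->T, B4->S, B3->T, B5->F, B7->F, B8->F, B10->S, B9->T; hits B1=T, B2=E, B3=T, B4=S, B5=F, B7=F, B8=F, B9=T, B10=S
test 2 (n=6, q=4) fires B2->S, B1->T, B4->E, B3->T, B5->F, B7->F, B8->T, B8->F, B10->E, B9->F, B11->F; hits B1=T, B2=S, B3=T, B4=E, B5=F, B7=F, B8=T, B8=F, B9=F, B10=E, B11=F
test 3 (n=3, q=0) fires B2->E, B1->T, B4->S, B3->T, B5->F, B7->F, B8->F, B10->E, B9->T; hits B1=T, B2=E, B3=T, B4=S, B5=F, B7=F, B8=F, B9=T, B10=E
test 4 (n=5, q=0) fires B2->S, B1->T, B4->S, B3->T, B5->F, B7->F, B8->T, B8->F, B10->E, B9->T; hits B1=T, B2=S, B3=T, B4=S, B5=F, B7=F, B8=T, B8=F, B9=T, B10=E
test 5 (n=6, q=1) fires B2->S, B1->T, B4->S, B3->T, B5->F, B7->F, B8->T, B8->F, B10->E, B9->F, B11->T; hits B1=T, B2=S, B3=T, B4=S, B5=F, B7=F, B8=T, B8=F, B9=F, B10=E, B11=T
test 6 (n=5, q=4) fires B2->E, B1->T, B4->E, B3->T, B5->T, B6->F, B8->T, B8->T, B8->T, B8->T, B8->T, B8->T, B8->T, B8->T, ...; hits B1=T, B2=E, B3=T, B4=E, B5=T, B6=F, B8=T, B8=F, B9=T, B10=E
test 7 (n=6, q=3) fires B2->S, B1->T, B4->E, B3->T, B5->F, B7->F, B8->T, B8->F, B10->E, B9->F, B11->T; hits B1=T, B2=S, B3=T, B4=E, B5=F, B7=F, B8=T, B8=F, B9=F, B10=E, B11=T
test 8 (n=4, q=0) fires B2->E, B1->T, B4->S, B3->T, B5->F, B7->F, B8->T, B8->F, B10->E, B9->T; hits B1=T, B2=E, B3=T, B4=S, B5=F, B7=F, B8=T, B8=F, B9=T, B10=E
test 9 (n=4, q=1) fires B2->E, B1->F, B4->S, B3->T, B5->F, B7->F, B8->T, B8->F, B10->E, B9->T; hits B1=F, B2=E, B3=T, B4=S, B5=F, B7=F, B8=T, B8=F, B9=T, B10=E
test 10 (n=6, q=0) fires B2->S, B1->T, B4->S, B3->T, B5->F, B7->F, B8->T, B8->F, B10->E, B9->F, B11->T; hits B1=T, B2=S, B3=T, B4=S, B5=F, B7=F, B8=T, B8=F, B9=F, B10=E, B11=T
together the pool reaches 19 outcomes: B1=T, B1=F, B2=S, B2=E, B3=T, B4=S, B4=E, B5=T, B5=F, B6=F, B7=F, B8=T, B8=F, B9=T, B9=F, B10=S, B10=E, B11=T, B11=F
no size-1 subset reaches all 19 outcomes (best union: 11/19)
no size-2 subset reaches all 19 outcomes (best union: 16/19)
no size-3 subset reaches all 19 outcomes (best union: 17/19)
no size-4 subset reaches all 19 outcomes (best union: 18/19)
size 5: inputs {1, 2, 5, 6, 9} cover all 19 outcomes, and no lexicographically smaller subset of this size does
Answer: 5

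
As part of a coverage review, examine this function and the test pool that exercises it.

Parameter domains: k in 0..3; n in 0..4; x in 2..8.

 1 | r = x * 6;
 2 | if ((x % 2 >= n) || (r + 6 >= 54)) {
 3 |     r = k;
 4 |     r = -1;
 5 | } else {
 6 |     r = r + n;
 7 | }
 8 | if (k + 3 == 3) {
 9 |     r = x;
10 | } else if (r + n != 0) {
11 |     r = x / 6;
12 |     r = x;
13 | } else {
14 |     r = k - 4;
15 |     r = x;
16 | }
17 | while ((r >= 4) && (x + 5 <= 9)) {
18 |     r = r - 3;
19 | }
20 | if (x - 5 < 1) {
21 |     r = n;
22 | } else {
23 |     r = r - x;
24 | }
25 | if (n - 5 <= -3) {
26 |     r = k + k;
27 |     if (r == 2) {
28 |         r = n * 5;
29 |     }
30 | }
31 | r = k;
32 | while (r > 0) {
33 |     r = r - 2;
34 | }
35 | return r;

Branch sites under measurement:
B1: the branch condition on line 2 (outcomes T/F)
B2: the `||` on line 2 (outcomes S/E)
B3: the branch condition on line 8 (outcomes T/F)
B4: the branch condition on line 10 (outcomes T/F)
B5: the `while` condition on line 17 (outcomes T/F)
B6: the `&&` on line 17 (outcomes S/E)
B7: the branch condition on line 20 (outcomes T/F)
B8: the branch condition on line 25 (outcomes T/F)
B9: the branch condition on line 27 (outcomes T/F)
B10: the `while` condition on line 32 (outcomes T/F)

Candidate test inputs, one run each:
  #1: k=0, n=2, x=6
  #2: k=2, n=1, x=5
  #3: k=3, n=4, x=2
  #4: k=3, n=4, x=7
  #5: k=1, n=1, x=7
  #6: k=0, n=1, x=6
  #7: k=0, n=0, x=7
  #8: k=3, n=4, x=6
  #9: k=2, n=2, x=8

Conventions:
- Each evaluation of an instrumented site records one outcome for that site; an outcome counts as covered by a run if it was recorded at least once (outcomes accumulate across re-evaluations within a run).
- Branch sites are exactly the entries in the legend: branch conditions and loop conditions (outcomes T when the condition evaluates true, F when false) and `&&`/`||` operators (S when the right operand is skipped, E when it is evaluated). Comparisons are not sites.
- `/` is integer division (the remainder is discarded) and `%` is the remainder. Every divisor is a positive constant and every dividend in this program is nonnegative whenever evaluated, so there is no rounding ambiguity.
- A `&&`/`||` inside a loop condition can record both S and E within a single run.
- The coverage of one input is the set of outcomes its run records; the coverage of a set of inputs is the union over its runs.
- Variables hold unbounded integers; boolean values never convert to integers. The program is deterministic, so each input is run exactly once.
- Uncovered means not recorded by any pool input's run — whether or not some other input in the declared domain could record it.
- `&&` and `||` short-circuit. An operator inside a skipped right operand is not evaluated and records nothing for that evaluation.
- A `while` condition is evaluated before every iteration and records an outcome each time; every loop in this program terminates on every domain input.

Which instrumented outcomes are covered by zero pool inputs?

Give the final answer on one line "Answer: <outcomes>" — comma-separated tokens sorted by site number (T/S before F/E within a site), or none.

input #1 (k=0, n=2, x=6): events B2->E, B1->F, B3->T, B6->E, B5->F, B7->F, B8->T, B9->F, B10->F; covers B1=F, B2=E, B3=T, B5=F, B6=E, B7=F, B8=T, B9=F, B10=F
input #2 (k=2, n=1, x=5): events B2->S, B1->T, B3->F, B4->F, B6->E, B5->F, B7->T, B8->T, B9->F, B10->T, B10->F; covers B1=T, B2=S, B3=F, B4=F, B5=F, B6=E, B7=T, B8=T, B9=F, B10=T, B10=F
input #3 (k=3, n=4, x=2): events B2->E, B1->F, B3->F, B4->T, B6->S, B5->F, B7->T, B8->F, B10->T, B10->T, B10->F; covers B1=F, B2=E, B3=F, B4=T, B5=F, B6=S, B7=T, B8=F, B10=T, B10=F
input #4 (k=3, n=4, x=7): events B2->E, B1->F, B3->F, B4->T, B6->E, B5->F, B7->F, B8->F, B10->T, B10->T, B10->F; covers B1=F, B2=E, B3=F, B4=T, B5=F, B6=E, B7=F, B8=F, B10=T, B10=F
input #5 (k=1, n=1, x=7): events B2->S, B1->T, B3->F, B4->F, B6->E, B5->F, B7->F, B8->T, B9->T, B10->T, B10->F; covers B1=T, B2=S, B3=F, B4=F, B5=F, B6=E, B7=F, B8=T, B9=T, B10=T, B10=F
input #6 (k=0, n=1, x=6): events B2->E, B1->F, B3->T, B6->E, B5->F, B7->F, B8->T, B9->F, B10->F; covers B1=F, B2=E, B3=T, B5=F, B6=E, B7=F, B8=T, B9=F, B10=F
input #7 (k=0, n=0, x=7): events B2->S, B1->T, B3->T, B6->E, B5->F, B7->F, B8->T, B9->F, B10->F; covers B1=T, B2=S, B3=T, B5=F, B6=E, B7=F, B8=T, B9=F, B10=F
input #8 (k=3, n=4, x=6): events B2->E, B1->F, B3->F, B4->T, B6->E, B5->F, B7->F, B8->F, B10->T, B10->T, B10->F; covers B1=F, B2=E, B3=F, B4=T, B5=F, B6=E, B7=F, B8=F, B10=T, B10=F
input #9 (k=2, n=2, x=8): events B2->E, B1->T, B3->F, B4->T, B6->E, B5->F, B7->F, B8->T, B9->F, B10->T, B10->F; covers B1=T, B2=E, B3=F, B4=T, B5=F, B6=E, B7=F, B8=T, B9=F, B10=T, B10=F
union over the pool: B1=T, B1=F, B2=S, B2=E, B3=T, B3=F, B4=T, B4=F, B5=F, B6=S, B6=E, B7=T, B7=F, B8=T, B8=F, B9=T, B9=F, B10=T, B10=F
uncovered (1 of 20): B5=T

Answer: B5=T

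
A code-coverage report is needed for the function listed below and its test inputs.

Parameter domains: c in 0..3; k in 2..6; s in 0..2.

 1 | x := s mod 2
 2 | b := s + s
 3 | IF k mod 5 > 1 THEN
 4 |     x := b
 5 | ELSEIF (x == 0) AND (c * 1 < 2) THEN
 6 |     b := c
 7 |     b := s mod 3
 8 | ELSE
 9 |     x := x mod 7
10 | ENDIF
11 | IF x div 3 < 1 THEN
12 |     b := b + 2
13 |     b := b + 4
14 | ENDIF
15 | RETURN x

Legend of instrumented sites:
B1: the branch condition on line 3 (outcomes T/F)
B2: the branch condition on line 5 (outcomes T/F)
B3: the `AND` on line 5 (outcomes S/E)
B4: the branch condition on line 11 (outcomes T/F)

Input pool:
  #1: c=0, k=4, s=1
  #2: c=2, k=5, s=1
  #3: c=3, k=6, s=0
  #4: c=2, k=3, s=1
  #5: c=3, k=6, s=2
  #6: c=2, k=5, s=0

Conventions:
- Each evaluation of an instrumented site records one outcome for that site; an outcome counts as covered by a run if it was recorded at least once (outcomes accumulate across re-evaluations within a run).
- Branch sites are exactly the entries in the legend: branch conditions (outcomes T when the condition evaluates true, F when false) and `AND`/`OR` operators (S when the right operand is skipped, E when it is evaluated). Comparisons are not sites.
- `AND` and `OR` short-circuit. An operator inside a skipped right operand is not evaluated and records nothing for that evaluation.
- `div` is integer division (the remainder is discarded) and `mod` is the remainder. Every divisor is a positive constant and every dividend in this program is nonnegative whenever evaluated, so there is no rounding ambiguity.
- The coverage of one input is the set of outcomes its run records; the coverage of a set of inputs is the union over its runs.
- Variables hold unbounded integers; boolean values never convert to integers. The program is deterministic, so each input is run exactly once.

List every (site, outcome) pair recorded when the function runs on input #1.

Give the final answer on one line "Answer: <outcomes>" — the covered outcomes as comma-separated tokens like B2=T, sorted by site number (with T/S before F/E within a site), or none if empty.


Simulating input #1 (c=0, k=4, s=1) step by step:
  B1->T, B4->T
deduplicating events, the covered set is: B1=T, B4=T
Answer: B1=T, B4=T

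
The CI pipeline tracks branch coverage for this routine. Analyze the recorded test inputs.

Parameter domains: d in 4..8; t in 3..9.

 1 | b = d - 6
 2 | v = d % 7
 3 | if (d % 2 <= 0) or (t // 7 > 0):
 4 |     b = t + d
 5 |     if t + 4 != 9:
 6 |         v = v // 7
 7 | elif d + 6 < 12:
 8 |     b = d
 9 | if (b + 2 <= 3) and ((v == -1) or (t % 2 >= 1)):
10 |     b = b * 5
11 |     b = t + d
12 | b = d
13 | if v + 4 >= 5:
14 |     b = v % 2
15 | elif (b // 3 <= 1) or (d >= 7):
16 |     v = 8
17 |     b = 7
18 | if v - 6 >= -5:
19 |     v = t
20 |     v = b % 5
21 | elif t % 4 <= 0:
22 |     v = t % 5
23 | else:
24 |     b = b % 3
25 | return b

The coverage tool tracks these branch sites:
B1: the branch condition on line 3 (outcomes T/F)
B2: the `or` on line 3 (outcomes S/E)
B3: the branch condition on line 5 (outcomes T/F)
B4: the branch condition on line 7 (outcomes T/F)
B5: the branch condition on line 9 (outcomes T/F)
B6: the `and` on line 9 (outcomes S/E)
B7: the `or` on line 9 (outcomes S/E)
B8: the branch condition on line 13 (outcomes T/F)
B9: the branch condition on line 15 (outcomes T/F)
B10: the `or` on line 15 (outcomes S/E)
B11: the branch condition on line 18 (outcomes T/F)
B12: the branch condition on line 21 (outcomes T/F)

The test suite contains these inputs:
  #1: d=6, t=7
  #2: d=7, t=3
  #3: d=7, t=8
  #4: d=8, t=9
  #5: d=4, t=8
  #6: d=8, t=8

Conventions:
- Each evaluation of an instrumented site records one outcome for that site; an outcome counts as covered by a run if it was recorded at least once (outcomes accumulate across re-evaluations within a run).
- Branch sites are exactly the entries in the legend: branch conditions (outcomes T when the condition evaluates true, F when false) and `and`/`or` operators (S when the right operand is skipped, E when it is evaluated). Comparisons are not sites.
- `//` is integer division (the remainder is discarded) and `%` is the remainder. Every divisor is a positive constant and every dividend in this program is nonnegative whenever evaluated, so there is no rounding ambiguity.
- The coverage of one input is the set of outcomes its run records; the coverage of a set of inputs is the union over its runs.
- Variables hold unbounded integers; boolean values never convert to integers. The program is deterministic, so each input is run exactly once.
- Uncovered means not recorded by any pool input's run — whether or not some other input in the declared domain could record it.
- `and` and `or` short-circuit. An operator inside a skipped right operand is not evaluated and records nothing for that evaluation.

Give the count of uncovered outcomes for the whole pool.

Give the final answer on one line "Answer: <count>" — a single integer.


test 1 (d=6, t=7) hits B1=T, B2=S, B3=T, B5=F, B6=S, B8=F, B9=F, B10=E, B11=F, B12=F
test 2 (d=7, t=3) hits B1=F, B2=E, B4=F, B5=T, B6=E, B7=E, B8=F, B9=T, B10=E, B11=T
test 3 (d=7, t=8) hits B1=T, B2=E, B3=T, B5=F, B6=S, B8=F, B9=T, B10=E, B11=T
test 4 (d=8, t=9) hits B1=T, B2=S, B3=T, B5=F, B6=S, B8=F, B9=T, B10=E, B11=T
test 5 (d=4, t=8) hits B1=T, B2=S, B3=T, B5=F, B6=S, B8=F, B9=T, B10=S, B11=T
test 6 (d=8, t=8) hits B1=T, B2=S, B3=T, B5=F, B6=S, B8=F, B9=T, B10=E, B11=T
union over the pool: B1=T, B1=F, B2=S, B2=E, B3=T, B4=F, B5=T, B5=F, B6=S, B6=E, B7=E, B8=F, B9=T, B9=F, B10=S, B10=E, B11=T, B11=F, B12=F
uncovered (5 of 24): B3=F, B4=T, B7=S, B8=T, B12=T
Answer: 5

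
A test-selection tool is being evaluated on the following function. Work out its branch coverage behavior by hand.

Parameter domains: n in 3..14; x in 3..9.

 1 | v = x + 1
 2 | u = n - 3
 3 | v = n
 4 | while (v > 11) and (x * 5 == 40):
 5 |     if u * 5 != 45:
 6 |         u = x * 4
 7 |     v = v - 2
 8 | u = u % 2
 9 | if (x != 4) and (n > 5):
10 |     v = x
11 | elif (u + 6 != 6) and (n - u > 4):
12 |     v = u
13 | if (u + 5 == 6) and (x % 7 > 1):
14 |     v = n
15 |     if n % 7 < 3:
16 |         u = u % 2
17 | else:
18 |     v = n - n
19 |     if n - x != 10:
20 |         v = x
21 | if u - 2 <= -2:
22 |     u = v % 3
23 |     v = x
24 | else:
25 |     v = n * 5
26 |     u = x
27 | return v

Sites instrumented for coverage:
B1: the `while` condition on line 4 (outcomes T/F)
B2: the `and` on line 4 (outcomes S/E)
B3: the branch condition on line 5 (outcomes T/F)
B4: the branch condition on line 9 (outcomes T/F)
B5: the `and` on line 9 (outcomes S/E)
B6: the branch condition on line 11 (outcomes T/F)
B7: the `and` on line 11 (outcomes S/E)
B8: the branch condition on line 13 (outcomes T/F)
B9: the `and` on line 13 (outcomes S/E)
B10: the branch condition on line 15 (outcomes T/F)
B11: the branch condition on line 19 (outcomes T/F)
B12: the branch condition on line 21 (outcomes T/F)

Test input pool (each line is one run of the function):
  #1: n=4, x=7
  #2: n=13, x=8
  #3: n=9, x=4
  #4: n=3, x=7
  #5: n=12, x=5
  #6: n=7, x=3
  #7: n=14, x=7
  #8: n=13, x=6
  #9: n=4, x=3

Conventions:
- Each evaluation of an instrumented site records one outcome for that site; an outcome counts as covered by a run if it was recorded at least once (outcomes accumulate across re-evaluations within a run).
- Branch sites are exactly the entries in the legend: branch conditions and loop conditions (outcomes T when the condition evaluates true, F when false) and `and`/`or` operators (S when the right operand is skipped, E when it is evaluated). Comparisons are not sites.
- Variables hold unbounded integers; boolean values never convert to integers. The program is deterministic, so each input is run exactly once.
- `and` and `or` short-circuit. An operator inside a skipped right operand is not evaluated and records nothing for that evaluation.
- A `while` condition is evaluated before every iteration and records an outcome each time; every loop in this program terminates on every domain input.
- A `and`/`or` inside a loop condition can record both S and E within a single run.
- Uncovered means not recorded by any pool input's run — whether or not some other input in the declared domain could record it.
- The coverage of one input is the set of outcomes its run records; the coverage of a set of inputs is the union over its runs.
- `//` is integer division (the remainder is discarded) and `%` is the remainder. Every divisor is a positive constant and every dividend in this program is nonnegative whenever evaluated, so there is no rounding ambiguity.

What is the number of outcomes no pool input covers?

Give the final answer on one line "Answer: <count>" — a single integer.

test 1 (n=4, x=7) fires B2->S, B1->F, B5->E, B4->F, B7->E, B6->F, B9->E, B8->F, B11->T, B12->F; hits B1=F, B2=S, B4=F, B5=E, B6=F, B7=E, B8=F, B9=E, B11=T, B12=F
test 2 (n=13, x=8) fires B2->E, B1->T, B3->T, B2->S, B1->F, B5->E, B4->T, B9->S, B8->F, B11->T, B12->T; hits B1=T, B1=F, B2=S, B2=E, B3=T, B4=T, B5=E, B8=F, B9=S, B11=T, B12=T
test 3 (n=9, x=4) fires B2->S, B1->F, B5->S, B4->F, B7->S, B6->F, B9->S, B8->F, B11->T, B12->T; hits B1=F, B2=S, B4=F, B5=S, B6=F, B7=S, B8=F, B9=S, B11=T, B12=T
test 4 (n=3, x=7) fires B2->S, B1->F, B5->E, B4->F, B7->S, B6->F, B9->S, B8->F, B11->T, B12->T; hits B1=F, B2=S, B4=F, B5=E, B6=F, B7=S, B8=F, B9=S, B11=T, B12=T
test 5 (n=12, x=5) fires B2->E, B1->F, B5->E, B4->T, B9->E, B8->T, B10->F, B12->F; hits B1=F, B2=E, B4=T, B5=E, B8=T, B9=E, B10=F, B12=F
test 6 (n=7, x=3) fires B2->S, B1->F, B5->E, B4->T, B9->S, B8->F, B11->T, B12->T; hits B1=F, B2=S, B4=T, B5=E, B8=F, B9=S, B11=T, B12=T
test 7 (n=14, x=7) fires B2->E, B1->F, B5->E, B4->T, B9->E, B8->F, B11->T, B12->F; hits B1=F, B2=E, B4=T, B5=E, B8=F, B9=E, B11=T, B12=F
test 8 (n=13, x=6) fires B2->E, B1->F, B5->E, B4->T, B9->S, B8->F, B11->T, B12->T; hits B1=F, B2=E, B4=T, B5=E, B8=F, B9=S, B11=T, B12=T
test 9 (n=4, x=3) fires B2->S, B1->F, B5->E, B4->F, B7->E, B6->F, B9->E, B8->T, B10->F, B12->F; hits B1=F, B2=S, B4=F, B5=E, B6=F, B7=E, B8=T, B9=E, B10=F, B12=F
union over the pool: B1=T, B1=F, B2=S, B2=E, B3=T, B4=T, B4=F, B5=S, B5=E, B6=F, B7=S, B7=E, B8=T, B8=F, B9=S, B9=E, B10=F, B11=T, B12=T, B12=F
uncovered (4 of 24): B3=F, B6=T, B10=T, B11=F

Answer: 4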